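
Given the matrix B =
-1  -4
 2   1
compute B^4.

[[49, 0], [0, 49]]

B^2 = [[-7, 0], [0, -7]]
B^3 = [[7, 28], [-14, -7]]
B^4 = [[49, 0], [0, 49]]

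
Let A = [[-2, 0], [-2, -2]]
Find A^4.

A^2 = [[4, 0], [8, 4]]
A^3 = [[-8, 0], [-24, -8]]
A^4 = [[16, 0], [64, 16]]

[[16, 0], [64, 16]]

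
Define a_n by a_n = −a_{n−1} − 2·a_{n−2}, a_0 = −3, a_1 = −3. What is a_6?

9

With companion matrix Q = [[−1, −2], [1, 0]], [a_n, a_{n−1}]ᵀ = Q·[a_{n−1}, a_{n−2}]ᵀ, so [a_6, a_5]ᵀ = Q^5·[a_1, a_0]ᵀ.
Q^5 = [[−5, 2], [−1, −6]], giving [a_6, a_5]ᵀ = [[9], [21]].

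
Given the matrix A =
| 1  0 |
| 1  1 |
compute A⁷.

A = I + N where N = [[0, 0], [1, 0]] is strictly lower-triangular, so N² = 0.
(I + N)⁷ = I + 7·N = [[1, 0], [7, 1]].

[[1, 0], [7, 1]]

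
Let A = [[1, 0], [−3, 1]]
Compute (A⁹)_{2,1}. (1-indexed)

A = I + N where N = [[0, 0], [−3, 0]] is strictly lower-triangular, so N² = 0.
(I + N)⁹ = I + 9·N = [[1, 0], [−27, 1]].

−27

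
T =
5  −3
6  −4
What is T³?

tr T = 1 and det T = −2, so the characteristic polynomial is λ² − (1)λ + (−2) with roots −1 and 2.
Eigenvectors give P = [[−1, 1], [−2, 1]] with P⁻¹ = [[1, −1], [2, −1]], and T = P·diag(−1, 2)·P⁻¹.
Then T³ = P·diag(−1, 8)·P⁻¹ = [[1, 8], [2, 8]] · [[1, −1], [2, −1]] = [[17, −9], [18, −10]].

[[17, −9], [18, −10]]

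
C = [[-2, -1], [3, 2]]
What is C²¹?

C² = I (check: tr C = 0 and det C = -1), so C²¹ = C since 21 is odd.

[[-2, -1], [3, 2]]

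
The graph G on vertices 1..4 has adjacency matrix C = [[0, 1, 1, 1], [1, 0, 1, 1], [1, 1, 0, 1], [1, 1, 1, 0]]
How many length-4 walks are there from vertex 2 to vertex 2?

21

The number of length-4 walks from vertex 2 to vertex 2 is entry (2,2) of C⁴, where C is the adjacency matrix.
C² = [[3, 2, 2, 2], [2, 3, 2, 2], [2, 2, 3, 2], [2, 2, 2, 3]]
C³ = [[6, 7, 7, 7], [7, 6, 7, 7], [7, 7, 6, 7], [7, 7, 7, 6]]
C⁴ = [[21, 20, 20, 20], [20, 21, 20, 20], [20, 20, 21, 20], [20, 20, 20, 21]]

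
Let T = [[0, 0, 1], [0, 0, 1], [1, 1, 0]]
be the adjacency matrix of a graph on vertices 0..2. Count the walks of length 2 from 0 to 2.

0

The number of length-2 walks from vertex 0 to vertex 2 is entry (0,2) of T², where T is the adjacency matrix.
T² = [[1, 1, 0], [1, 1, 0], [0, 0, 2]]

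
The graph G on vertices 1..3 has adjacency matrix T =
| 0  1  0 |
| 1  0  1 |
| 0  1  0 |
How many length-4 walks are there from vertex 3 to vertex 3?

2

The number of length-4 walks from vertex 3 to vertex 3 is entry (3,3) of T^4, where T is the adjacency matrix.
T^2 = [[1, 0, 1], [0, 2, 0], [1, 0, 1]]
T^3 = [[0, 2, 0], [2, 0, 2], [0, 2, 0]]
T^4 = [[2, 0, 2], [0, 4, 0], [2, 0, 2]]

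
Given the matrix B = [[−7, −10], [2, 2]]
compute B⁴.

tr B = −5 and det B = 6, so the characteristic polynomial is λ² − (−5)λ + (6) with roots −2 and −3.
Eigenvectors give P = [[−2, −5], [1, 2]] with P⁻¹ = [[2, 5], [−1, −2]], and B = P·diag(−2, −3)·P⁻¹.
Then B⁴ = P·diag(16, 81)·P⁻¹ = [[−32, −405], [16, 162]] · [[2, 5], [−1, −2]] = [[341, 650], [−130, −244]].

[[341, 650], [−130, −244]]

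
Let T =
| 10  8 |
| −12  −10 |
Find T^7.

tr T = 0 and det T = −4, so the characteristic polynomial is λ² − (0)λ + (−4) with roots 2 and −2.
Eigenvectors give P = [[−1, −2], [1, 3]] with P⁻¹ = [[−3, −2], [1, 1]], and T = P·diag(2, −2)·P⁻¹.
Then T^7 = P·diag(128, −128)·P⁻¹ = [[−128, 256], [128, −384]] · [[−3, −2], [1, 1]] = [[640, 512], [−768, −640]].

[[640, 512], [−768, −640]]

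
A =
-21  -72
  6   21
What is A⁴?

[[81, 0], [0, 81]]

tr A = 0 and det A = -9, so the characteristic polynomial is λ² − (0)λ + (-9) with roots -3 and 3.
Eigenvectors give P = [[-4, 3], [1, -1]] with P⁻¹ = [[-1, -3], [-1, -4]], and A = P·diag(-3, 3)·P⁻¹.
Then A⁴ = P·diag(81, 81)·P⁻¹ = [[-324, 243], [81, -81]] · [[-1, -3], [-1, -4]] = [[81, 0], [0, 81]].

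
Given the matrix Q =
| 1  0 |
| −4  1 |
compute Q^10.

Q = I + N where N = [[0, 0], [−4, 0]] is strictly lower-triangular, so N^2 = 0.
(I + N)^10 = I + 10·N = [[1, 0], [−40, 1]].

[[1, 0], [−40, 1]]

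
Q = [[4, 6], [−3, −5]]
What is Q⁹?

[[514, 1026], [−513, −1025]]

tr Q = −1 and det Q = −2, so the characteristic polynomial is λ² − (−1)λ + (−2) with roots −2 and 1.
Eigenvectors give P = [[−1, −2], [1, 1]] with P⁻¹ = [[1, 2], [−1, −1]], and Q = P·diag(−2, 1)·P⁻¹.
Then Q⁹ = P·diag(−512, 1)·P⁻¹ = [[512, −2], [−512, 1]] · [[1, 2], [−1, −1]] = [[514, 1026], [−513, −1025]].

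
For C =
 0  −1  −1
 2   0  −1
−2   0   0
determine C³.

C² = [[0, 0, 1], [2, −2, −2], [0, 2, 2]]
C³ = [[−2, 0, 0], [0, −2, 0], [0, 0, −2]]

[[−2, 0, 0], [0, −2, 0], [0, 0, −2]]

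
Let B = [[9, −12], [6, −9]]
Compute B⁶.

[[729, 0], [0, 729]]

tr B = 0 and det B = −9, so the characteristic polynomial is λ² − (0)λ + (−9) with roots 3 and −3.
Eigenvectors give P = [[−2, 1], [−1, 1]] with P⁻¹ = [[−1, 1], [−1, 2]], and B = P·diag(3, −3)·P⁻¹.
Then B⁶ = P·diag(729, 729)·P⁻¹ = [[−1458, 729], [−729, 729]] · [[−1, 1], [−1, 2]] = [[729, 0], [0, 729]].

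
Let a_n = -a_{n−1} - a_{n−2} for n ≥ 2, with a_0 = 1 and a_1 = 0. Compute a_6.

With companion matrix T = [[-1, -1], [1, 0]], [a_n, a_{n−1}]ᵀ = T·[a_{n−1}, a_{n−2}]ᵀ, so [a_6, a_5]ᵀ = T^5·[a_1, a_0]ᵀ.
T^5 = [[0, 1], [-1, -1]], giving [a_6, a_5]ᵀ = [[1], [-1]].

1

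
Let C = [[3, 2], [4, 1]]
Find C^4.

[[417, 208], [416, 209]]

C^2 = [[17, 8], [16, 9]]
C^3 = [[83, 42], [84, 41]]
C^4 = [[417, 208], [416, 209]]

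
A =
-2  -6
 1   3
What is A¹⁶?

A² = A (a projection; rank 1, trace 1), so A¹⁶ = A.

[[-2, -6], [1, 3]]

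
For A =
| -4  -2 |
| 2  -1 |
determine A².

[[12, 10], [-10, -3]]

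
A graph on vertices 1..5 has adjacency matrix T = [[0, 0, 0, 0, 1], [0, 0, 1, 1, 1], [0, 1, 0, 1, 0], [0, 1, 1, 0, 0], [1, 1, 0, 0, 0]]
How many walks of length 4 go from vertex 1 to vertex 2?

The number of length-4 walks from vertex 1 to vertex 2 is entry (1,2) of T⁴, where T is the adjacency matrix.
T² = [[1, 1, 0, 0, 0], [1, 3, 1, 1, 0], [0, 1, 2, 1, 1], [0, 1, 1, 2, 1], [0, 0, 1, 1, 2]]
T³ = [[0, 0, 1, 1, 2], [0, 2, 4, 4, 4], [1, 4, 2, 3, 1], [1, 4, 3, 2, 1], [2, 4, 1, 1, 0]]
T⁴ = [[2, 4, 1, 1, 0], [4, 12, 6, 6, 2], [1, 6, 7, 6, 5], [1, 6, 6, 7, 5], [0, 2, 5, 5, 6]]

4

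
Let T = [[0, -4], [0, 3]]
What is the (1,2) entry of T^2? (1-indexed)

-12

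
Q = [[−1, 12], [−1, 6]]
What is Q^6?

tr Q = 5 and det Q = 6, so the characteristic polynomial is λ² − (5)λ + (6) with roots 2 and 3.
Eigenvectors give P = [[4, 3], [1, 1]] with P⁻¹ = [[1, −3], [−1, 4]], and Q = P·diag(2, 3)·P⁻¹.
Then Q^6 = P·diag(64, 729)·P⁻¹ = [[256, 2187], [64, 729]] · [[1, −3], [−1, 4]] = [[−1931, 7980], [−665, 2724]].

[[−1931, 7980], [−665, 2724]]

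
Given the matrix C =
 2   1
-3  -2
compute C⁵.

[[2, 1], [-3, -2]]

C² = I (check: tr C = 0 and det C = -1), so C⁵ = C since 5 is odd.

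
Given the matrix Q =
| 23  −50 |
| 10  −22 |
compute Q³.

[[167, −350], [70, −148]]

tr Q = 1 and det Q = −6, so the characteristic polynomial is λ² − (1)λ + (−6) with roots −2 and 3.
Eigenvectors give P = [[2, −5], [1, −2]] with P⁻¹ = [[−2, 5], [−1, 2]], and Q = P·diag(−2, 3)·P⁻¹.
Then Q³ = P·diag(−8, 27)·P⁻¹ = [[−16, −135], [−8, −54]] · [[−2, 5], [−1, 2]] = [[167, −350], [70, −148]].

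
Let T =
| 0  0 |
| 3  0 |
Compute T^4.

[[0, 0], [0, 0]]

T is strictly triangular, hence nilpotent: T^2 = 0, so T^4 = 0.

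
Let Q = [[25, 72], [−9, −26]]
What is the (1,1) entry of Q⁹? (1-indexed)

tr Q = −1 and det Q = −2, so the characteristic polynomial is λ² − (−1)λ + (−2) with roots −2 and 1.
Eigenvectors give P = [[−8, 3], [3, −1]] with P⁻¹ = [[1, 3], [3, 8]], and Q = P·diag(−2, 1)·P⁻¹.
Then Q⁹ = P·diag(−512, 1)·P⁻¹ = [[4096, 3], [−1536, −1]] · [[1, 3], [3, 8]] = [[4105, 12312], [−1539, −4616]].

4105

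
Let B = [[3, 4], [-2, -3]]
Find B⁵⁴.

B² = I (check: tr B = 0 and det B = -1), so B⁵⁴ = I since 54 is even.

[[1, 0], [0, 1]]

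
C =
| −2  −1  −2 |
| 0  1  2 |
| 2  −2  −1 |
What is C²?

[[0, 5, 4], [4, −3, 0], [−6, −2, −7]]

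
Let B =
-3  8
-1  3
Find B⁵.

[[-3, 8], [-1, 3]]

B² = I (check: tr B = 0 and det B = -1), so B⁵ = B since 5 is odd.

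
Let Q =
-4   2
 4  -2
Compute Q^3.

Q^2 = [[24, -12], [-24, 12]]
Q^3 = [[-144, 72], [144, -72]]

[[-144, 72], [144, -72]]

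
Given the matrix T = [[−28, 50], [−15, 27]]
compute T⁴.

tr T = −1 and det T = −6, so the characteristic polynomial is λ² − (−1)λ + (−6) with roots −3 and 2.
Eigenvectors give P = [[2, −5], [1, −3]] with P⁻¹ = [[3, −5], [1, −2]], and T = P·diag(−3, 2)·P⁻¹.
Then T⁴ = P·diag(81, 16)·P⁻¹ = [[162, −80], [81, −48]] · [[3, −5], [1, −2]] = [[406, −650], [195, −309]].

[[406, −650], [195, −309]]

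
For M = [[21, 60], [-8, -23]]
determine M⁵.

[[1221, 3660], [-488, -1463]]

tr M = -2 and det M = -3, so the characteristic polynomial is λ² − (-2)λ + (-3) with roots 1 and -3.
Eigenvectors give P = [[-3, -5], [1, 2]] with P⁻¹ = [[-2, -5], [1, 3]], and M = P·diag(1, -3)·P⁻¹.
Then M⁵ = P·diag(1, -243)·P⁻¹ = [[-3, 1215], [1, -486]] · [[-2, -5], [1, 3]] = [[1221, 3660], [-488, -1463]].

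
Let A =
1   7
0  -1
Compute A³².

[[1, 0], [0, 1]]

A² = I (check: tr A = 0 and det A = -1), so A³² = I since 32 is even.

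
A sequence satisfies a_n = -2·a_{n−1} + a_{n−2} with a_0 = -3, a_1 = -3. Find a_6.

123

With companion matrix Q = [[-2, 1], [1, 0]], [a_n, a_{n−1}]ᵀ = Q·[a_{n−1}, a_{n−2}]ᵀ, so [a_6, a_5]ᵀ = Q^5·[a_1, a_0]ᵀ.
Q^5 = [[-70, 29], [29, -12]], giving [a_6, a_5]ᵀ = [[123], [-51]].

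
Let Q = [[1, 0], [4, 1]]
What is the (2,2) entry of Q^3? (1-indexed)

1

Q = I + N where N = [[0, 0], [4, 0]] is strictly lower-triangular, so N^2 = 0.
(I + N)^3 = I + 3·N = [[1, 0], [12, 1]].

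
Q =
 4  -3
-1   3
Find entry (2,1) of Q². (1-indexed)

-7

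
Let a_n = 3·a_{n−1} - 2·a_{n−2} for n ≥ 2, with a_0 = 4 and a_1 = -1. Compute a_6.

-311

With companion matrix A = [[3, -2], [1, 0]], [a_n, a_{n−1}]ᵀ = A·[a_{n−1}, a_{n−2}]ᵀ, so [a_6, a_5]ᵀ = A⁵·[a_1, a_0]ᵀ.
A⁵ = [[63, -62], [31, -30]], giving [a_6, a_5]ᵀ = [[-311], [-151]].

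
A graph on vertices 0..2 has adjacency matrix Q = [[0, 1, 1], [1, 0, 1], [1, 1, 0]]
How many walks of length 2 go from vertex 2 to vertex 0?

1

The number of length-2 walks from vertex 2 to vertex 0 is entry (2,0) of Q², where Q is the adjacency matrix.
Q² = [[2, 1, 1], [1, 2, 1], [1, 1, 2]]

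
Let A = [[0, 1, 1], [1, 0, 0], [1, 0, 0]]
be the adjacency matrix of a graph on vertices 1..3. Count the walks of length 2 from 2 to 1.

The number of length-2 walks from vertex 2 to vertex 1 is entry (2,1) of A², where A is the adjacency matrix.
A² = [[2, 0, 0], [0, 1, 1], [0, 1, 1]]

0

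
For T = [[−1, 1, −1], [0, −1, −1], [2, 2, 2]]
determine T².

[[−1, −4, −2], [−2, −1, −1], [2, 4, 0]]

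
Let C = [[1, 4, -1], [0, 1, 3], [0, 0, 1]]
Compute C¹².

[[1, 48, 780], [0, 1, 36], [0, 0, 1]]

C = I + N where N = [[0, 4, -1], [0, 0, 3], [0, 0, 0]] is strictly upper-triangular, so N³ = 0.
(I + N)¹² = I + 12·N + 66·N² = [[1, 48, 780], [0, 1, 36], [0, 0, 1]].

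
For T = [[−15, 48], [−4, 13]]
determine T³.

tr T = −2 and det T = −3, so the characteristic polynomial is λ² − (−2)λ + (−3) with roots 1 and −3.
Eigenvectors give P = [[3, 4], [1, 1]] with P⁻¹ = [[−1, 4], [1, −3]], and T = P·diag(1, −3)·P⁻¹.
Then T³ = P·diag(1, −27)·P⁻¹ = [[3, −108], [1, −27]] · [[−1, 4], [1, −3]] = [[−111, 336], [−28, 85]].

[[−111, 336], [−28, 85]]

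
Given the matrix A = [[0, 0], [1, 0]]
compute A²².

[[0, 0], [0, 0]]

A is strictly triangular, hence nilpotent: A² = 0, so A²² = 0.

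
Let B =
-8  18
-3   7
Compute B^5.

tr B = -1 and det B = -2, so the characteristic polynomial is λ² − (-1)λ + (-2) with roots -2 and 1.
Eigenvectors give P = [[3, -2], [1, -1]] with P⁻¹ = [[1, -2], [1, -3]], and B = P·diag(-2, 1)·P⁻¹.
Then B^5 = P·diag(-32, 1)·P⁻¹ = [[-96, -2], [-32, -1]] · [[1, -2], [1, -3]] = [[-98, 198], [-33, 67]].

[[-98, 198], [-33, 67]]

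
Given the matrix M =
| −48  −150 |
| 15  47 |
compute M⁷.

[[−23022, −69450], [6945, 20963]]

tr M = −1 and det M = −6, so the characteristic polynomial is λ² − (−1)λ + (−6) with roots −3 and 2.
Eigenvectors give P = [[10, −3], [−3, 1]] with P⁻¹ = [[1, 3], [3, 10]], and M = P·diag(−3, 2)·P⁻¹.
Then M⁷ = P·diag(−2187, 128)·P⁻¹ = [[−21870, −384], [6561, 128]] · [[1, 3], [3, 10]] = [[−23022, −69450], [6945, 20963]].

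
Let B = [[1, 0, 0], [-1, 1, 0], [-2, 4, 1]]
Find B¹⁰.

[[1, 0, 0], [-10, 1, 0], [-200, 40, 1]]

B = I + N where N = [[0, 0, 0], [-1, 0, 0], [-2, 4, 0]] is strictly lower-triangular, so N³ = 0.
(I + N)¹⁰ = I + 10·N + 45·N² = [[1, 0, 0], [-10, 1, 0], [-200, 40, 1]].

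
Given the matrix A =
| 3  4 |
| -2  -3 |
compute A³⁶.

[[1, 0], [0, 1]]

A² = I (check: tr A = 0 and det A = -1), so A³⁶ = I since 36 is even.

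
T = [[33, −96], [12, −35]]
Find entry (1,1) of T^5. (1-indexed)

1953

tr T = −2 and det T = −3, so the characteristic polynomial is λ² − (−2)λ + (−3) with roots −3 and 1.
Eigenvectors give P = [[−8, 3], [−3, 1]] with P⁻¹ = [[1, −3], [3, −8]], and T = P·diag(−3, 1)·P⁻¹.
Then T^5 = P·diag(−243, 1)·P⁻¹ = [[1944, 3], [729, 1]] · [[1, −3], [3, −8]] = [[1953, −5856], [732, −2195]].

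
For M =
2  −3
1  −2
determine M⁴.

M² = I (check: tr M = 0 and det M = −1), so M⁴ = I since 4 is even.

[[1, 0], [0, 1]]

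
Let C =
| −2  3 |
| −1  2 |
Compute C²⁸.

C² = I (check: tr C = 0 and det C = −1), so C²⁸ = I since 28 is even.

[[1, 0], [0, 1]]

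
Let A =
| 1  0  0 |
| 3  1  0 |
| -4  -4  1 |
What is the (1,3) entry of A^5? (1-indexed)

A = I + N where N = [[0, 0, 0], [3, 0, 0], [-4, -4, 0]] is strictly lower-triangular, so N^3 = 0.
(I + N)^5 = I + 5·N + 10·N^2 = [[1, 0, 0], [15, 1, 0], [-140, -20, 1]].

0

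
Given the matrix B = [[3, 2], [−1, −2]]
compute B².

[[7, 2], [−1, 2]]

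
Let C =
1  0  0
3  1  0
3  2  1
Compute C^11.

C = I + N where N = [[0, 0, 0], [3, 0, 0], [3, 2, 0]] is strictly lower-triangular, so N^3 = 0.
(I + N)^11 = I + 11·N + 55·N^2 = [[1, 0, 0], [33, 1, 0], [363, 22, 1]].

[[1, 0, 0], [33, 1, 0], [363, 22, 1]]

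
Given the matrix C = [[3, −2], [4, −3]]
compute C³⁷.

[[3, −2], [4, −3]]

C² = I (check: tr C = 0 and det C = −1), so C³⁷ = C since 37 is odd.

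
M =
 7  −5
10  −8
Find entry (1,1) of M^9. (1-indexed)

tr M = −1 and det M = −6, so the characteristic polynomial is λ² − (−1)λ + (−6) with roots −3 and 2.
Eigenvectors give P = [[−1, −1], [−2, −1]] with P⁻¹ = [[1, −1], [−2, 1]], and M = P·diag(−3, 2)·P⁻¹.
Then M^9 = P·diag(−19683, 512)·P⁻¹ = [[19683, −512], [39366, −512]] · [[1, −1], [−2, 1]] = [[20707, −20195], [40390, −39878]].

20707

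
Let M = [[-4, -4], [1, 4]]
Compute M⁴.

M² = [[12, 0], [0, 12]]
M³ = [[-48, -48], [12, 48]]
M⁴ = [[144, 0], [0, 144]]

[[144, 0], [0, 144]]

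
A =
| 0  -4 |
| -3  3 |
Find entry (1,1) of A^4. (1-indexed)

A^2 = [[12, -12], [-9, 21]]
A^3 = [[36, -84], [-63, 99]]
A^4 = [[252, -396], [-297, 549]]

252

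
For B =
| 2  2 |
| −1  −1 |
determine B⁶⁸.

B² = B (a projection; rank 1, trace 1), so B⁶⁸ = B.

[[2, 2], [−1, −1]]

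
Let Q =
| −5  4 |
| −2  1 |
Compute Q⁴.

tr Q = −4 and det Q = 3, so the characteristic polynomial is λ² − (−4)λ + (3) with roots −3 and −1.
Eigenvectors give P = [[2, −1], [1, −1]] with P⁻¹ = [[1, −1], [1, −2]], and Q = P·diag(−3, −1)·P⁻¹.
Then Q⁴ = P·diag(81, 1)·P⁻¹ = [[162, −1], [81, −1]] · [[1, −1], [1, −2]] = [[161, −160], [80, −79]].

[[161, −160], [80, −79]]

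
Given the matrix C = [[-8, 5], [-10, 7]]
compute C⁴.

tr C = -1 and det C = -6, so the characteristic polynomial is λ² − (-1)λ + (-6) with roots -3 and 2.
Eigenvectors give P = [[1, -1], [1, -2]] with P⁻¹ = [[2, -1], [1, -1]], and C = P·diag(-3, 2)·P⁻¹.
Then C⁴ = P·diag(81, 16)·P⁻¹ = [[81, -16], [81, -32]] · [[2, -1], [1, -1]] = [[146, -65], [130, -49]].

[[146, -65], [130, -49]]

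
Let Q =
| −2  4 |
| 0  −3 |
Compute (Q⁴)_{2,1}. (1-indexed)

Q² = [[4, −20], [0, 9]]
Q³ = [[−8, 76], [0, −27]]
Q⁴ = [[16, −260], [0, 81]]

0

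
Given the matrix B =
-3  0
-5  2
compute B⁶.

tr B = -1 and det B = -6, so the characteristic polynomial is λ² − (-1)λ + (-6) with roots 2 and -3.
Eigenvectors give P = [[0, 1], [1, 1]] with P⁻¹ = [[-1, 1], [1, 0]], and B = P·diag(2, -3)·P⁻¹.
Then B⁶ = P·diag(64, 729)·P⁻¹ = [[0, 729], [64, 729]] · [[-1, 1], [1, 0]] = [[729, 0], [665, 64]].

[[729, 0], [665, 64]]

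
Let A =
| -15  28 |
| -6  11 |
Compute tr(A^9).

tr A = -4 and det A = 3, so the characteristic polynomial is λ² − (-4)λ + (3) with roots -3 and -1.
Eigenvectors give P = [[7, 2], [3, 1]] with P⁻¹ = [[1, -2], [-3, 7]], and A = P·diag(-3, -1)·P⁻¹.
Then A^9 = P·diag(-19683, -1)·P⁻¹ = [[-137781, -2], [-59049, -1]] · [[1, -2], [-3, 7]] = [[-137775, 275548], [-59046, 118091]].

-19684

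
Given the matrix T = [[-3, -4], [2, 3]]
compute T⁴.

[[1, 0], [0, 1]]

T² = I (check: tr T = 0 and det T = -1), so T⁴ = I since 4 is even.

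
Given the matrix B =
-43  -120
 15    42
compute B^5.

[[-2443, -6600], [825, 2232]]

tr B = -1 and det B = -6, so the characteristic polynomial is λ² − (-1)λ + (-6) with roots 2 and -3.
Eigenvectors give P = [[-8, -3], [3, 1]] with P⁻¹ = [[1, 3], [-3, -8]], and B = P·diag(2, -3)·P⁻¹.
Then B^5 = P·diag(32, -243)·P⁻¹ = [[-256, 729], [96, -243]] · [[1, 3], [-3, -8]] = [[-2443, -6600], [825, 2232]].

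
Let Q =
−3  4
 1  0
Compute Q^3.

Q^2 = [[13, −12], [−3, 4]]
Q^3 = [[−51, 52], [13, −12]]

[[−51, 52], [13, −12]]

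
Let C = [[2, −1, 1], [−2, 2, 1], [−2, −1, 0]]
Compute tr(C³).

C² = [[4, −5, 1], [−10, 5, 0], [−2, 0, −3]]
C³ = [[16, −15, −1], [−30, 20, −5], [2, 5, −2]]

34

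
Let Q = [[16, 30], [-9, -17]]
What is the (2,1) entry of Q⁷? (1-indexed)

tr Q = -1 and det Q = -2, so the characteristic polynomial is λ² − (-1)λ + (-2) with roots -2 and 1.
Eigenvectors give P = [[-5, -2], [3, 1]] with P⁻¹ = [[1, 2], [-3, -5]], and Q = P·diag(-2, 1)·P⁻¹.
Then Q⁷ = P·diag(-128, 1)·P⁻¹ = [[640, -2], [-384, 1]] · [[1, 2], [-3, -5]] = [[646, 1290], [-387, -773]].

-387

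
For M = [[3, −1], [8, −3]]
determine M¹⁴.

[[1, 0], [0, 1]]

M² = I (check: tr M = 0 and det M = −1), so M¹⁴ = I since 14 is even.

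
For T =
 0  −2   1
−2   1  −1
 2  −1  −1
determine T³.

T² = [[6, −3, 1], [−4, 6, −2], [0, −4, 4]]
T³ = [[8, −16, 8], [−16, 16, −8], [16, −8, 0]]

[[8, −16, 8], [−16, 16, −8], [16, −8, 0]]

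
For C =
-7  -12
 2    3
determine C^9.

tr C = -4 and det C = 3, so the characteristic polynomial is λ² − (-4)λ + (3) with roots -3 and -1.
Eigenvectors give P = [[-3, 2], [1, -1]] with P⁻¹ = [[-1, -2], [-1, -3]], and C = P·diag(-3, -1)·P⁻¹.
Then C^9 = P·diag(-19683, -1)·P⁻¹ = [[59049, -2], [-19683, 1]] · [[-1, -2], [-1, -3]] = [[-59047, -118092], [19682, 39363]].

[[-59047, -118092], [19682, 39363]]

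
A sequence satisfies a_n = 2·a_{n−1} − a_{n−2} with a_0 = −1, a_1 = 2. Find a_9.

With companion matrix A = [[2, −1], [1, 0]], [a_n, a_{n−1}]ᵀ = A·[a_{n−1}, a_{n−2}]ᵀ, so [a_9, a_8]ᵀ = A^8·[a_1, a_0]ᵀ.
A^8 = [[9, −8], [8, −7]], giving [a_9, a_8]ᵀ = [[26], [23]].

26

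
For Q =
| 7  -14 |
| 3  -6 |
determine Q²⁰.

Q² = Q (a projection; rank 1, trace 1), so Q²⁰ = Q.

[[7, -14], [3, -6]]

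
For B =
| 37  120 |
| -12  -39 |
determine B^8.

tr B = -2 and det B = -3, so the characteristic polynomial is λ² − (-2)λ + (-3) with roots -3 and 1.
Eigenvectors give P = [[3, -10], [-1, 3]] with P⁻¹ = [[-3, -10], [-1, -3]], and B = P·diag(-3, 1)·P⁻¹.
Then B^8 = P·diag(6561, 1)·P⁻¹ = [[19683, -10], [-6561, 3]] · [[-3, -10], [-1, -3]] = [[-59039, -196800], [19680, 65601]].

[[-59039, -196800], [19680, 65601]]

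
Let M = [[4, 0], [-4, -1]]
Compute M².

[[16, 0], [-12, 1]]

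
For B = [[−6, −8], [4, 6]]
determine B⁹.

tr B = 0 and det B = −4, so the characteristic polynomial is λ² − (0)λ + (−4) with roots −2 and 2.
Eigenvectors give P = [[2, 1], [−1, −1]] with P⁻¹ = [[1, 1], [−1, −2]], and B = P·diag(−2, 2)·P⁻¹.
Then B⁹ = P·diag(−512, 512)·P⁻¹ = [[−1024, 512], [512, −512]] · [[1, 1], [−1, −2]] = [[−1536, −2048], [1024, 1536]].

[[−1536, −2048], [1024, 1536]]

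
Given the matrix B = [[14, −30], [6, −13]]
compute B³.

tr B = 1 and det B = −2, so the characteristic polynomial is λ² − (1)λ + (−2) with roots −1 and 2.
Eigenvectors give P = [[2, 5], [1, 2]] with P⁻¹ = [[−2, 5], [1, −2]], and B = P·diag(−1, 2)·P⁻¹.
Then B³ = P·diag(−1, 8)·P⁻¹ = [[−2, 40], [−1, 16]] · [[−2, 5], [1, −2]] = [[44, −90], [18, −37]].

[[44, −90], [18, −37]]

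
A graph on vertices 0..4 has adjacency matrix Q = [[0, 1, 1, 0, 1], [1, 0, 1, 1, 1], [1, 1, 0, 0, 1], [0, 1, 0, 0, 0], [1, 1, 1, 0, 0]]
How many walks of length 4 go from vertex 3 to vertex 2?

8

The number of length-4 walks from vertex 3 to vertex 2 is entry (3,2) of Q^4, where Q is the adjacency matrix.
Q^2 = [[3, 2, 2, 1, 2], [2, 4, 2, 0, 2], [2, 2, 3, 1, 2], [1, 0, 1, 1, 1], [2, 2, 2, 1, 3]]
Q^3 = [[6, 8, 7, 2, 7], [8, 6, 8, 4, 8], [7, 8, 6, 2, 7], [2, 4, 2, 0, 2], [7, 8, 7, 2, 6]]
Q^4 = [[22, 22, 21, 8, 21], [22, 28, 22, 6, 22], [21, 22, 22, 8, 21], [8, 6, 8, 4, 8], [21, 22, 21, 8, 22]]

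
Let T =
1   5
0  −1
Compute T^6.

T² = I (check: tr T = 0 and det T = −1), so T^6 = I since 6 is even.

[[1, 0], [0, 1]]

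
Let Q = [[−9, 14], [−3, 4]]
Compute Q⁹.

tr Q = −5 and det Q = 6, so the characteristic polynomial is λ² − (−5)λ + (6) with roots −3 and −2.
Eigenvectors give P = [[7, 2], [3, 1]] with P⁻¹ = [[1, −2], [−3, 7]], and Q = P·diag(−3, −2)·P⁻¹.
Then Q⁹ = P·diag(−19683, −512)·P⁻¹ = [[−137781, −1024], [−59049, −512]] · [[1, −2], [−3, 7]] = [[−134709, 268394], [−57513, 114514]].

[[−134709, 268394], [−57513, 114514]]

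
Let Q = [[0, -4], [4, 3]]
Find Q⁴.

Q² = [[-16, -12], [12, -7]]
Q³ = [[-48, 28], [-28, -69]]
Q⁴ = [[112, 276], [-276, -95]]

[[112, 276], [-276, -95]]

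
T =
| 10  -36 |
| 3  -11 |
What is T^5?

tr T = -1 and det T = -2, so the characteristic polynomial is λ² − (-1)λ + (-2) with roots 1 and -2.
Eigenvectors give P = [[4, 3], [1, 1]] with P⁻¹ = [[1, -3], [-1, 4]], and T = P·diag(1, -2)·P⁻¹.
Then T^5 = P·diag(1, -32)·P⁻¹ = [[4, -96], [1, -32]] · [[1, -3], [-1, 4]] = [[100, -396], [33, -131]].

[[100, -396], [33, -131]]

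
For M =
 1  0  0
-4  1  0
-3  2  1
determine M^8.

[[1, 0, 0], [-32, 1, 0], [-248, 16, 1]]

M = I + N where N = [[0, 0, 0], [-4, 0, 0], [-3, 2, 0]] is strictly lower-triangular, so N^3 = 0.
(I + N)^8 = I + 8·N + 28·N^2 = [[1, 0, 0], [-32, 1, 0], [-248, 16, 1]].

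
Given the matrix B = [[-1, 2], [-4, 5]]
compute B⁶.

tr B = 4 and det B = 3, so the characteristic polynomial is λ² − (4)λ + (3) with roots 1 and 3.
Eigenvectors give P = [[1, -1], [1, -2]] with P⁻¹ = [[2, -1], [1, -1]], and B = P·diag(1, 3)·P⁻¹.
Then B⁶ = P·diag(1, 729)·P⁻¹ = [[1, -729], [1, -1458]] · [[2, -1], [1, -1]] = [[-727, 728], [-1456, 1457]].

[[-727, 728], [-1456, 1457]]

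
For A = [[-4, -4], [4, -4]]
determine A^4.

[[-1024, 0], [0, -1024]]

A^2 = [[0, 32], [-32, 0]]
A^3 = [[128, -128], [128, 128]]
A^4 = [[-1024, 0], [0, -1024]]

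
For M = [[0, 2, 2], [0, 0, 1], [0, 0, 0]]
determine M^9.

M is strictly triangular, hence nilpotent: M^3 = 0, so M^9 = 0.

[[0, 0, 0], [0, 0, 0], [0, 0, 0]]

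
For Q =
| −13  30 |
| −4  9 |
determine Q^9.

tr Q = −4 and det Q = 3, so the characteristic polynomial is λ² − (−4)λ + (3) with roots −3 and −1.
Eigenvectors give P = [[−3, 5], [−1, 2]] with P⁻¹ = [[−2, 5], [−1, 3]], and Q = P·diag(−3, −1)·P⁻¹.
Then Q^9 = P·diag(−19683, −1)·P⁻¹ = [[59049, −5], [19683, −2]] · [[−2, 5], [−1, 3]] = [[−118093, 295230], [−39364, 98409]].

[[−118093, 295230], [−39364, 98409]]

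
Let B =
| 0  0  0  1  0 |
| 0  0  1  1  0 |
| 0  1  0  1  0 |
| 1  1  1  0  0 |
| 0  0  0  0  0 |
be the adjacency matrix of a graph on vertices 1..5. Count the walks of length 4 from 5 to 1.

0

The number of length-4 walks from vertex 5 to vertex 1 is entry (5,1) of B⁴, where B is the adjacency matrix.
B² = [[1, 1, 1, 0, 0], [1, 2, 1, 1, 0], [1, 1, 2, 1, 0], [0, 1, 1, 3, 0], [0, 0, 0, 0, 0]]
B³ = [[0, 1, 1, 3, 0], [1, 2, 3, 4, 0], [1, 3, 2, 4, 0], [3, 4, 4, 2, 0], [0, 0, 0, 0, 0]]
B⁴ = [[3, 4, 4, 2, 0], [4, 7, 6, 6, 0], [4, 6, 7, 6, 0], [2, 6, 6, 11, 0], [0, 0, 0, 0, 0]]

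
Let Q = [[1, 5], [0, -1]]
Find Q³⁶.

[[1, 0], [0, 1]]

Q² = I (check: tr Q = 0 and det Q = -1), so Q³⁶ = I since 36 is even.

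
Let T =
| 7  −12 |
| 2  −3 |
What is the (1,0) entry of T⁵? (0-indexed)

242

tr T = 4 and det T = 3, so the characteristic polynomial is λ² − (4)λ + (3) with roots 3 and 1.
Eigenvectors give P = [[3, 2], [1, 1]] with P⁻¹ = [[1, −2], [−1, 3]], and T = P·diag(3, 1)·P⁻¹.
Then T⁵ = P·diag(243, 1)·P⁻¹ = [[729, 2], [243, 1]] · [[1, −2], [−1, 3]] = [[727, −1452], [242, −483]].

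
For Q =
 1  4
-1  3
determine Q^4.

Q^2 = [[-3, 16], [-4, 5]]
Q^3 = [[-19, 36], [-9, -1]]
Q^4 = [[-55, 32], [-8, -39]]

[[-55, 32], [-8, -39]]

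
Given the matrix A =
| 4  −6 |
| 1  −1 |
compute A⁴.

[[46, −90], [15, −29]]

tr A = 3 and det A = 2, so the characteristic polynomial is λ² − (3)λ + (2) with roots 2 and 1.
Eigenvectors give P = [[−3, 2], [−1, 1]] with P⁻¹ = [[−1, 2], [−1, 3]], and A = P·diag(2, 1)·P⁻¹.
Then A⁴ = P·diag(16, 1)·P⁻¹ = [[−48, 2], [−16, 1]] · [[−1, 2], [−1, 3]] = [[46, −90], [15, −29]].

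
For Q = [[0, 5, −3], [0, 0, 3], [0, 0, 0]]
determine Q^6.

[[0, 0, 0], [0, 0, 0], [0, 0, 0]]

Q is strictly triangular, hence nilpotent: Q^3 = 0, so Q^6 = 0.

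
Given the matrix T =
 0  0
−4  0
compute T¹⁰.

T is strictly triangular, hence nilpotent: T² = 0, so T¹⁰ = 0.

[[0, 0], [0, 0]]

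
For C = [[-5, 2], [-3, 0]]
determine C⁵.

[[-665, 422], [-633, 390]]

tr C = -5 and det C = 6, so the characteristic polynomial is λ² − (-5)λ + (6) with roots -2 and -3.
Eigenvectors give P = [[-2, 1], [-3, 1]] with P⁻¹ = [[1, -1], [3, -2]], and C = P·diag(-2, -3)·P⁻¹.
Then C⁵ = P·diag(-32, -243)·P⁻¹ = [[64, -243], [96, -243]] · [[1, -1], [3, -2]] = [[-665, 422], [-633, 390]].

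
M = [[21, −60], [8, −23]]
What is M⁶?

[[−3639, 10920], [−1456, 4369]]

tr M = −2 and det M = −3, so the characteristic polynomial is λ² − (−2)λ + (−3) with roots −3 and 1.
Eigenvectors give P = [[5, 3], [2, 1]] with P⁻¹ = [[−1, 3], [2, −5]], and M = P·diag(−3, 1)·P⁻¹.
Then M⁶ = P·diag(729, 1)·P⁻¹ = [[3645, 3], [1458, 1]] · [[−1, 3], [2, −5]] = [[−3639, 10920], [−1456, 4369]].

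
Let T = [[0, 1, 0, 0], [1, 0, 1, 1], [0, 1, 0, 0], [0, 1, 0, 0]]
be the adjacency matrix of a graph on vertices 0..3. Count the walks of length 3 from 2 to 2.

0

The number of length-3 walks from vertex 2 to vertex 2 is entry (2,2) of T³, where T is the adjacency matrix.
T² = [[1, 0, 1, 1], [0, 3, 0, 0], [1, 0, 1, 1], [1, 0, 1, 1]]
T³ = [[0, 3, 0, 0], [3, 0, 3, 3], [0, 3, 0, 0], [0, 3, 0, 0]]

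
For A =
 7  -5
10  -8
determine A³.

tr A = -1 and det A = -6, so the characteristic polynomial is λ² − (-1)λ + (-6) with roots 2 and -3.
Eigenvectors give P = [[1, -1], [1, -2]] with P⁻¹ = [[2, -1], [1, -1]], and A = P·diag(2, -3)·P⁻¹.
Then A³ = P·diag(8, -27)·P⁻¹ = [[8, 27], [8, 54]] · [[2, -1], [1, -1]] = [[43, -35], [70, -62]].

[[43, -35], [70, -62]]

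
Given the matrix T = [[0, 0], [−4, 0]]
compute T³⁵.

T is strictly triangular, hence nilpotent: T² = 0, so T³⁵ = 0.

[[0, 0], [0, 0]]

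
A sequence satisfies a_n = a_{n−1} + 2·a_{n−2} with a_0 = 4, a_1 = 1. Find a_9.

With companion matrix B = [[1, 2], [1, 0]], [a_n, a_{n−1}]ᵀ = B·[a_{n−1}, a_{n−2}]ᵀ, so [a_9, a_8]ᵀ = B⁸·[a_1, a_0]ᵀ.
B⁸ = [[171, 170], [85, 86]], giving [a_9, a_8]ᵀ = [[851], [429]].

851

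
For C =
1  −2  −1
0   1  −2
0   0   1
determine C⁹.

C = I + N where N = [[0, −2, −1], [0, 0, −2], [0, 0, 0]] is strictly upper-triangular, so N³ = 0.
(I + N)⁹ = I + 9·N + 36·N² = [[1, −18, 135], [0, 1, −18], [0, 0, 1]].

[[1, −18, 135], [0, 1, −18], [0, 0, 1]]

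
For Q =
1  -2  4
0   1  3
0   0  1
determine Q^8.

[[1, -16, -136], [0, 1, 24], [0, 0, 1]]

Q = I + N where N = [[0, -2, 4], [0, 0, 3], [0, 0, 0]] is strictly upper-triangular, so N^3 = 0.
(I + N)^8 = I + 8·N + 28·N^2 = [[1, -16, -136], [0, 1, 24], [0, 0, 1]].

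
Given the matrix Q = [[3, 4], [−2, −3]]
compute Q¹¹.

Q² = I (check: tr Q = 0 and det Q = −1), so Q¹¹ = Q since 11 is odd.

[[3, 4], [−2, −3]]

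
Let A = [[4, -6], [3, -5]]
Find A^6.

tr A = -1 and det A = -2, so the characteristic polynomial is λ² − (-1)λ + (-2) with roots 1 and -2.
Eigenvectors give P = [[-2, -1], [-1, -1]] with P⁻¹ = [[-1, 1], [1, -2]], and A = P·diag(1, -2)·P⁻¹.
Then A^6 = P·diag(1, 64)·P⁻¹ = [[-2, -64], [-1, -64]] · [[-1, 1], [1, -2]] = [[-62, 126], [-63, 127]].

[[-62, 126], [-63, 127]]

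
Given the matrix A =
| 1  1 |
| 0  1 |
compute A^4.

A^2 = [[1, 2], [0, 1]]
A^3 = [[1, 3], [0, 1]]
A^4 = [[1, 4], [0, 1]]

[[1, 4], [0, 1]]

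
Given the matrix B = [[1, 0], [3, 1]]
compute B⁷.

B = I + N where N = [[0, 0], [3, 0]] is strictly lower-triangular, so N² = 0.
(I + N)⁷ = I + 7·N = [[1, 0], [21, 1]].

[[1, 0], [21, 1]]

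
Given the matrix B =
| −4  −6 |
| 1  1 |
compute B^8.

tr B = −3 and det B = 2, so the characteristic polynomial is λ² − (−3)λ + (2) with roots −1 and −2.
Eigenvectors give P = [[2, −3], [−1, 1]] with P⁻¹ = [[−1, −3], [−1, −2]], and B = P·diag(−1, −2)·P⁻¹.
Then B^8 = P·diag(1, 256)·P⁻¹ = [[2, −768], [−1, 256]] · [[−1, −3], [−1, −2]] = [[766, 1530], [−255, −509]].

[[766, 1530], [−255, −509]]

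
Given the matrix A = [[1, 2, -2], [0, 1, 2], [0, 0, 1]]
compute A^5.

A = I + N where N = [[0, 2, -2], [0, 0, 2], [0, 0, 0]] is strictly upper-triangular, so N^3 = 0.
(I + N)^5 = I + 5·N + 10·N^2 = [[1, 10, 30], [0, 1, 10], [0, 0, 1]].

[[1, 10, 30], [0, 1, 10], [0, 0, 1]]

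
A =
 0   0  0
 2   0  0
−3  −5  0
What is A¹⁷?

A is strictly triangular, hence nilpotent: A³ = 0, so A¹⁷ = 0.

[[0, 0, 0], [0, 0, 0], [0, 0, 0]]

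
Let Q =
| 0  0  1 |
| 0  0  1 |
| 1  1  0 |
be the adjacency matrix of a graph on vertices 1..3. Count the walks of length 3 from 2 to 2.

0

The number of length-3 walks from vertex 2 to vertex 2 is entry (2,2) of Q³, where Q is the adjacency matrix.
Q² = [[1, 1, 0], [1, 1, 0], [0, 0, 2]]
Q³ = [[0, 0, 2], [0, 0, 2], [2, 2, 0]]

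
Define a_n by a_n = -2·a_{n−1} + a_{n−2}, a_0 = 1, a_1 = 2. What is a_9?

With companion matrix T = [[-2, 1], [1, 0]], [a_n, a_{n−1}]ᵀ = T·[a_{n−1}, a_{n−2}]ᵀ, so [a_9, a_8]ᵀ = T⁸·[a_1, a_0]ᵀ.
T⁸ = [[985, -408], [-408, 169]], giving [a_9, a_8]ᵀ = [[1562], [-647]].

1562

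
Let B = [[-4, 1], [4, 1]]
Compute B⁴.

[[436, -75], [-300, 61]]

B² = [[20, -3], [-12, 5]]
B³ = [[-92, 17], [68, -7]]
B⁴ = [[436, -75], [-300, 61]]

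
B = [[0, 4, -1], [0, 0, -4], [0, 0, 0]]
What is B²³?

[[0, 0, 0], [0, 0, 0], [0, 0, 0]]

B is strictly triangular, hence nilpotent: B³ = 0, so B²³ = 0.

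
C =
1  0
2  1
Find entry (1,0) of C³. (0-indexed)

6

C = I + N where N = [[0, 0], [2, 0]] is strictly lower-triangular, so N² = 0.
(I + N)³ = I + 3·N = [[1, 0], [6, 1]].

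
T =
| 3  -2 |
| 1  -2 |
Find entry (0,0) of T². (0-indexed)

7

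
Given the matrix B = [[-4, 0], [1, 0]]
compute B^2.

[[16, 0], [-4, 0]]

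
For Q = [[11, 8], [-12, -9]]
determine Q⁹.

[[59051, 39368], [-59052, -39369]]

tr Q = 2 and det Q = -3, so the characteristic polynomial is λ² − (2)λ + (-3) with roots 3 and -1.
Eigenvectors give P = [[-1, -2], [1, 3]] with P⁻¹ = [[-3, -2], [1, 1]], and Q = P·diag(3, -1)·P⁻¹.
Then Q⁹ = P·diag(19683, -1)·P⁻¹ = [[-19683, 2], [19683, -3]] · [[-3, -2], [1, 1]] = [[59051, 39368], [-59052, -39369]].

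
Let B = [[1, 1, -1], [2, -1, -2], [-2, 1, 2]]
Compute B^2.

[[5, -1, -5], [4, 1, -4], [-4, -1, 4]]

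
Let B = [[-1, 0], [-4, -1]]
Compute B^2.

[[1, 0], [8, 1]]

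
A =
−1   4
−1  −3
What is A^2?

[[−3, −16], [4, 5]]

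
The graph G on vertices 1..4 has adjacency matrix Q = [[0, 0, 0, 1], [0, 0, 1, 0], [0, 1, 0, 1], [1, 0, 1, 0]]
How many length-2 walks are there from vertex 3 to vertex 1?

The number of length-2 walks from vertex 3 to vertex 1 is entry (3,1) of Q², where Q is the adjacency matrix.
Q² = [[1, 0, 1, 0], [0, 1, 0, 1], [1, 0, 2, 0], [0, 1, 0, 2]]

1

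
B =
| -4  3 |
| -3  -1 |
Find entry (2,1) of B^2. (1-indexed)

15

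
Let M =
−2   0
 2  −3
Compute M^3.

M^2 = [[4, 0], [−10, 9]]
M^3 = [[−8, 0], [38, −27]]

[[−8, 0], [38, −27]]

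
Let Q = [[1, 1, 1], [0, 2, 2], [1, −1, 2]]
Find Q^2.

[[2, 2, 5], [2, 2, 8], [3, −3, 3]]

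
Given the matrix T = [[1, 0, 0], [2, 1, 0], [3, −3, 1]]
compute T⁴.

T = I + N where N = [[0, 0, 0], [2, 0, 0], [3, −3, 0]] is strictly lower-triangular, so N³ = 0.
(I + N)⁴ = I + 4·N + 6·N² = [[1, 0, 0], [8, 1, 0], [−24, −12, 1]].

[[1, 0, 0], [8, 1, 0], [−24, −12, 1]]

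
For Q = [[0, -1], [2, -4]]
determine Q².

[[-2, 4], [-8, 14]]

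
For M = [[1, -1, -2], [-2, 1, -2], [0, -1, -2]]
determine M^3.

M^2 = [[3, 0, 4], [-4, 5, 6], [2, 1, 6]]
M^3 = [[3, -7, -14], [-14, 3, -14], [0, -7, -18]]

[[3, -7, -14], [-14, 3, -14], [0, -7, -18]]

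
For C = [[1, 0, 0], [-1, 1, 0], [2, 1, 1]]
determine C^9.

[[1, 0, 0], [-9, 1, 0], [-18, 9, 1]]

C = I + N where N = [[0, 0, 0], [-1, 0, 0], [2, 1, 0]] is strictly lower-triangular, so N^3 = 0.
(I + N)^9 = I + 9·N + 36·N^2 = [[1, 0, 0], [-9, 1, 0], [-18, 9, 1]].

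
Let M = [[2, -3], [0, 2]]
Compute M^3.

M^2 = [[4, -12], [0, 4]]
M^3 = [[8, -36], [0, 8]]

[[8, -36], [0, 8]]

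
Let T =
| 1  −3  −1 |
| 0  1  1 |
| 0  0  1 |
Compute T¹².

[[1, −36, −210], [0, 1, 12], [0, 0, 1]]

T = I + N where N = [[0, −3, −1], [0, 0, 1], [0, 0, 0]] is strictly upper-triangular, so N³ = 0.
(I + N)¹² = I + 12·N + 66·N² = [[1, −36, −210], [0, 1, 12], [0, 0, 1]].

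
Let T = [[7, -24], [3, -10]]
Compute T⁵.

tr T = -3 and det T = 2, so the characteristic polynomial is λ² − (-3)λ + (2) with roots -1 and -2.
Eigenvectors give P = [[3, -8], [1, -3]] with P⁻¹ = [[3, -8], [1, -3]], and T = P·diag(-1, -2)·P⁻¹.
Then T⁵ = P·diag(-1, -32)·P⁻¹ = [[-3, 256], [-1, 96]] · [[3, -8], [1, -3]] = [[247, -744], [93, -280]].

[[247, -744], [93, -280]]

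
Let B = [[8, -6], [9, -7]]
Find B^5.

tr B = 1 and det B = -2, so the characteristic polynomial is λ² − (1)λ + (-2) with roots 2 and -1.
Eigenvectors give P = [[1, -2], [1, -3]] with P⁻¹ = [[3, -2], [1, -1]], and B = P·diag(2, -1)·P⁻¹.
Then B^5 = P·diag(32, -1)·P⁻¹ = [[32, 2], [32, 3]] · [[3, -2], [1, -1]] = [[98, -66], [99, -67]].

[[98, -66], [99, -67]]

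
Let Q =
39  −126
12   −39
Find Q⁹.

[[255879, −826686], [78732, −255879]]

tr Q = 0 and det Q = −9, so the characteristic polynomial is λ² − (0)λ + (−9) with roots −3 and 3.
Eigenvectors give P = [[3, −7], [1, −2]] with P⁻¹ = [[−2, 7], [−1, 3]], and Q = P·diag(−3, 3)·P⁻¹.
Then Q⁹ = P·diag(−19683, 19683)·P⁻¹ = [[−59049, −137781], [−19683, −39366]] · [[−2, 7], [−1, 3]] = [[255879, −826686], [78732, −255879]].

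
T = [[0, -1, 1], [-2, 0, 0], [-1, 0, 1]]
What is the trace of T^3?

T^2 = [[1, 0, 1], [0, 2, -2], [-1, 1, 0]]
T^3 = [[-1, -1, 2], [-2, 0, -2], [-2, 1, -1]]

-2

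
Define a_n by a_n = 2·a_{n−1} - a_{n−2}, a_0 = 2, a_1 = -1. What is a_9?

With companion matrix B = [[2, -1], [1, 0]], [a_n, a_{n−1}]ᵀ = B·[a_{n−1}, a_{n−2}]ᵀ, so [a_9, a_8]ᵀ = B⁸·[a_1, a_0]ᵀ.
B⁸ = [[9, -8], [8, -7]], giving [a_9, a_8]ᵀ = [[-25], [-22]].

-25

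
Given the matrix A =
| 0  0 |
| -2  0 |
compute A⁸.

[[0, 0], [0, 0]]

A is strictly triangular, hence nilpotent: A² = 0, so A⁸ = 0.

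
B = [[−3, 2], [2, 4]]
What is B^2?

[[13, 2], [2, 20]]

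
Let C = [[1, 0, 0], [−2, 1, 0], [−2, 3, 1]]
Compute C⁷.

[[1, 0, 0], [−14, 1, 0], [−140, 21, 1]]

C = I + N where N = [[0, 0, 0], [−2, 0, 0], [−2, 3, 0]] is strictly lower-triangular, so N³ = 0.
(I + N)⁷ = I + 7·N + 21·N² = [[1, 0, 0], [−14, 1, 0], [−140, 21, 1]].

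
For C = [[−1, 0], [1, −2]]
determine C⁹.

[[−1, 0], [511, −512]]

tr C = −3 and det C = 2, so the characteristic polynomial is λ² − (−3)λ + (2) with roots −1 and −2.
Eigenvectors give P = [[1, 0], [1, 1]] with P⁻¹ = [[1, 0], [−1, 1]], and C = P·diag(−1, −2)·P⁻¹.
Then C⁹ = P·diag(−1, −512)·P⁻¹ = [[−1, 0], [−1, −512]] · [[1, 0], [−1, 1]] = [[−1, 0], [511, −512]].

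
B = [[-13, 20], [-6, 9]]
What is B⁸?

tr B = -4 and det B = 3, so the characteristic polynomial is λ² − (-4)λ + (3) with roots -3 and -1.
Eigenvectors give P = [[2, -5], [1, -3]] with P⁻¹ = [[3, -5], [1, -2]], and B = P·diag(-3, -1)·P⁻¹.
Then B⁸ = P·diag(6561, 1)·P⁻¹ = [[13122, -5], [6561, -3]] · [[3, -5], [1, -2]] = [[39361, -65600], [19680, -32799]].

[[39361, -65600], [19680, -32799]]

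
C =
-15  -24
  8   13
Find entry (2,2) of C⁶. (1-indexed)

tr C = -2 and det C = -3, so the characteristic polynomial is λ² − (-2)λ + (-3) with roots -3 and 1.
Eigenvectors give P = [[-2, 3], [1, -2]] with P⁻¹ = [[-2, -3], [-1, -2]], and C = P·diag(-3, 1)·P⁻¹.
Then C⁶ = P·diag(729, 1)·P⁻¹ = [[-1458, 3], [729, -2]] · [[-2, -3], [-1, -2]] = [[2913, 4368], [-1456, -2183]].

-2183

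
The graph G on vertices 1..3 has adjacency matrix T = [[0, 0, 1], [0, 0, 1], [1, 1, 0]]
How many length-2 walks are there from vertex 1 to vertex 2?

1

The number of length-2 walks from vertex 1 to vertex 2 is entry (1,2) of T², where T is the adjacency matrix.
T² = [[1, 1, 0], [1, 1, 0], [0, 0, 2]]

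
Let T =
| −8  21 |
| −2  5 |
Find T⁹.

tr T = −3 and det T = 2, so the characteristic polynomial is λ² − (−3)λ + (2) with roots −1 and −2.
Eigenvectors give P = [[−3, 7], [−1, 2]] with P⁻¹ = [[2, −7], [1, −3]], and T = P·diag(−1, −2)·P⁻¹.
Then T⁹ = P·diag(−1, −512)·P⁻¹ = [[3, −3584], [1, −1024]] · [[2, −7], [1, −3]] = [[−3578, 10731], [−1022, 3065]].

[[−3578, 10731], [−1022, 3065]]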